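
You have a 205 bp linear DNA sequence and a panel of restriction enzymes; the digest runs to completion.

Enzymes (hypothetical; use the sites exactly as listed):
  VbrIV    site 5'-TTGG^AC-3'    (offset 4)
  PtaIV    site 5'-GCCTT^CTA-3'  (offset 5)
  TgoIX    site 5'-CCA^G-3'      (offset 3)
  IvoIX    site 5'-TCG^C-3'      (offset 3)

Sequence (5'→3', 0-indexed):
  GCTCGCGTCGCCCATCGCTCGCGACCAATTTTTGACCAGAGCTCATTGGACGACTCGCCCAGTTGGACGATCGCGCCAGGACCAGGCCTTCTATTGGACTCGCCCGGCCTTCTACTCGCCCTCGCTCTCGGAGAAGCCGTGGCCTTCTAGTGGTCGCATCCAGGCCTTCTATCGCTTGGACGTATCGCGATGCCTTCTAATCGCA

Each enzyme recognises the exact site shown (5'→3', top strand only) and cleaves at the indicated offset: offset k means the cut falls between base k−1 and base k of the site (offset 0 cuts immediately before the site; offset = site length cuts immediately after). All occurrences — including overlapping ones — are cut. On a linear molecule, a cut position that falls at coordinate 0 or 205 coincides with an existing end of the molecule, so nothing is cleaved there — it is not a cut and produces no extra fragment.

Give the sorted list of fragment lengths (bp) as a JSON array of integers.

Per-enzyme occurrences:
  VbrIV TTGGAC/4: at [45, 62, 93, 175] ⇒ [49, 66, 97, 179]
  PtaIV GCCTTCTA/5: at [85, 106, 141, 163, 191] ⇒ [90, 111, 146, 168, 196]
  TgoIX CCAG/3: at [35, 58, 75, 81, 159] ⇒ [38, 61, 78, 84, 162]
  IvoIX TCGC/3: at [2, 7, 14, 18, 54, 70, 99, 115, 121, 153, 171, 184, 200] ⇒ [5, 10, 17, 21, 57, 73, 102, 118, 124, 156, 174, 187, 203]

All cut coordinates (distinct, sorted): [5, 10, 17, 21, 38, 49, 57, 61, 66, 73, 78, 84, 90, 97, 102, 111, 118, 124, 146, 156, 162, 168, 174, 179, 187, 196, 203]

Fragment lengths:
  [0,5): 5 bp
  [5,10): 5 bp
  [10,17): 7 bp
  [17,21): 4 bp
  [21,38): 17 bp
  [38,49): 11 bp
  [49,57): 8 bp
  [57,61): 4 bp
  [61,66): 5 bp
  [66,73): 7 bp
  [73,78): 5 bp
  [78,84): 6 bp
  [84,90): 6 bp
  [90,97): 7 bp
  [97,102): 5 bp
  [102,111): 9 bp
  [111,118): 7 bp
  [118,124): 6 bp
  [124,146): 22 bp
  [146,156): 10 bp
  [156,162): 6 bp
  [162,168): 6 bp
  [168,174): 6 bp
  [174,179): 5 bp
  [179,187): 8 bp
  [187,196): 9 bp
  [196,203): 7 bp
  [203,205): 2 bp

[2,4,4,5,5,5,5,5,5,6,6,6,6,6,6,7,7,7,7,7,8,8,9,9,10,11,17,22]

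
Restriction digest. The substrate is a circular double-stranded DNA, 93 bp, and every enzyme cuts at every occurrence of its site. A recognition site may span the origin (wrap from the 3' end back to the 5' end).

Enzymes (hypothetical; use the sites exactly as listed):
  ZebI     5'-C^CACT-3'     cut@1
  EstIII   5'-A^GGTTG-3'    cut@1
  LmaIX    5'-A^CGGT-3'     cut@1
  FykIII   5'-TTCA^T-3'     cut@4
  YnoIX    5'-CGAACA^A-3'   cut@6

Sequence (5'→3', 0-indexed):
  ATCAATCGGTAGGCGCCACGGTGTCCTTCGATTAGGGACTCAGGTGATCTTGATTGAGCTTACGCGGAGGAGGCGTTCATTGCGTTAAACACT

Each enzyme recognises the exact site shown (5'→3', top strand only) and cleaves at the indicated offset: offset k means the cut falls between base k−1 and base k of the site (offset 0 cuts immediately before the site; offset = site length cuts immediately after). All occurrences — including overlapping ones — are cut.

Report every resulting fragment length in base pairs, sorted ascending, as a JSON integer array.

Per-enzyme occurrences:
  ZebI (CCACT, off=1): no sites
  EstIII (AGGTTG, off=1): no sites
  LmaIX (ACGGT, off=1): starts [17] → cuts [18]
  FykIII (TTCAT, off=4): starts [75] → cuts [79]
  YnoIX (CGAACAA, off=6): no sites

All cut coordinates (distinct, sorted): [18, 79]

Fragments:
  18→79: 61 bp
  79→18 (wrap): 93-79+18 = 32 bp

[32,61]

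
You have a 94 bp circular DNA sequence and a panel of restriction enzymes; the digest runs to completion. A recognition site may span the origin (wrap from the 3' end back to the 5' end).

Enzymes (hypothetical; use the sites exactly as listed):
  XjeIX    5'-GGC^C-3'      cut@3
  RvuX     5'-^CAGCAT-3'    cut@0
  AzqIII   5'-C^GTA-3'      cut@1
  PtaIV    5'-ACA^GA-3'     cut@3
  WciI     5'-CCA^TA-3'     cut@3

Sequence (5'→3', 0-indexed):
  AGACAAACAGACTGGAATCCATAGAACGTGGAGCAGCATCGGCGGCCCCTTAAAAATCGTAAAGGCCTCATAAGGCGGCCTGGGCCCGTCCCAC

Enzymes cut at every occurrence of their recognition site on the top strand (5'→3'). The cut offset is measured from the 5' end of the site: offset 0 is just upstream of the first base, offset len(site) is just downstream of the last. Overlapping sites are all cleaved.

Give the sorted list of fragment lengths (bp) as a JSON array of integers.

[6,8,8,10,12,12,12,13,13]

Scan for sites:
  XjeIX (GGCC, off=3): starts [43, 63, 76, 82] → cuts [46, 66, 79, 85]
  RvuX (CAGCAT, off=0): starts [33] → cuts [33]
  AzqIII (CGTA, off=1): starts [57] → cuts [58]
  PtaIV (ACAGA, off=3): starts [6, 92] → cuts [1, 9]
  WciI (CCATA, off=3): starts [18] → cuts [21]

All cut coordinates (distinct, sorted): [1, 9, 21, 33, 46, 58, 66, 79, 85]

Fragment lengths:
  1→9: 8 bp
  9→21: 12 bp
  21→33: 12 bp
  33→46: 13 bp
  46→58: 12 bp
  58→66: 8 bp
  66→79: 13 bp
  79→85: 6 bp
  85→1 (wrap): 94-85+1 = 10 bp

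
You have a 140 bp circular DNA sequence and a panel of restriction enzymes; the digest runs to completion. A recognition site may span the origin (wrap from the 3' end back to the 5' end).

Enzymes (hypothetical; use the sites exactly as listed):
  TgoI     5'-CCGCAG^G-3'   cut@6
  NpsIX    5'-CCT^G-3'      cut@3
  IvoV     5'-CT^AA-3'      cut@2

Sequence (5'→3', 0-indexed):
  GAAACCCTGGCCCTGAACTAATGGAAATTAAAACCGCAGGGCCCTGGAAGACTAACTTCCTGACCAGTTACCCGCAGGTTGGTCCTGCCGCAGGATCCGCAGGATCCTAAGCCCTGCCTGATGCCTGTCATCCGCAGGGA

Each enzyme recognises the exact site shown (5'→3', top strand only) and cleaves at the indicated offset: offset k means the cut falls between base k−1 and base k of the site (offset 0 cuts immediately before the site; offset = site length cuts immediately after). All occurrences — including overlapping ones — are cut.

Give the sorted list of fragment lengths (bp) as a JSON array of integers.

[4,5,6,6,6,7,7,7,8,8,9,9,11,11,16,20]

Site scan:
  TgoI (CCGCAGG, off=6): starts [33, 71, 87, 96, 131] → cuts [39, 77, 93, 102, 137]
  NpsIX (CCTG, off=3): starts [5, 11, 42, 58, 83, 112, 116, 123] → cuts [8, 14, 45, 61, 86, 115, 119, 126]
  IvoV (CTAA, off=2): starts [17, 51, 106] → cuts [19, 53, 108]

All cut coordinates (distinct, sorted): [8, 14, 19, 39, 45, 53, 61, 77, 86, 93, 102, 108, 115, 119, 126, 137]

Fragments:
  8→14: 6 bp
  14→19: 5 bp
  19→39: 20 bp
  39→45: 6 bp
  45→53: 8 bp
  53→61: 8 bp
  61→77: 16 bp
  77→86: 9 bp
  86→93: 7 bp
  93→102: 9 bp
  102→108: 6 bp
  108→115: 7 bp
  115→119: 4 bp
  119→126: 7 bp
  126→137: 11 bp
  137→8 (wrap): 140-137+8 = 11 bp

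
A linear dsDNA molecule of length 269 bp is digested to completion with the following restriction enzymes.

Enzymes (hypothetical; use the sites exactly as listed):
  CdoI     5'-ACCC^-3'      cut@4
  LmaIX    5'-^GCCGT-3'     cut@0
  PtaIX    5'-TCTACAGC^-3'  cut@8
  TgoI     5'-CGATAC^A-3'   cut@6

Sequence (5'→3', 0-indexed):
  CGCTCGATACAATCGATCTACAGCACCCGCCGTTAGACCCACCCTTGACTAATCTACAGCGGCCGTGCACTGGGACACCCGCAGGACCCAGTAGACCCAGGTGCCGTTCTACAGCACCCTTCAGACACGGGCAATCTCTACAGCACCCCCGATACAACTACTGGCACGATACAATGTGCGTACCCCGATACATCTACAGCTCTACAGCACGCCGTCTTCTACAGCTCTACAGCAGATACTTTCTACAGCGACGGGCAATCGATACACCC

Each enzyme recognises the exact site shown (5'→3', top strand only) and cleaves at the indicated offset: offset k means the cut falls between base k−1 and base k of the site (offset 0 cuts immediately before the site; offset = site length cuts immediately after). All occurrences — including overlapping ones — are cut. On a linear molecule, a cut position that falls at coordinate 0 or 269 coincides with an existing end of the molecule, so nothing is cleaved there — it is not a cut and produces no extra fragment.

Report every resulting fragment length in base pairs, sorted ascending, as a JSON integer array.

Scan for sites:
  CdoI ACCC/4: at [24, 36, 40, 76, 85, 94, 115, 144, 181, 265] ⇒ [28, 40, 44, 80, 89, 98, 119, 148, 185] (position 269 is a terminus of the linear molecule — no cut)
  LmaIX GCCGT/0: at [28, 61, 102, 210] ⇒ [28, 61, 102, 210]
  PtaIX TCTACAGC/8: at [16, 52, 107, 136, 192, 200, 217, 225, 241] ⇒ [24, 60, 115, 144, 200, 208, 225, 233, 249]
  TgoI CGATACA/6: at [4, 149, 166, 185, 259] ⇒ [10, 155, 172, 191, 265]

Pooled cuts: [10, 24, 28, 40, 44, 60, 61, 80, 89, 98, 102, 115, 119, 144, 148, 155, 172, 185, 191, 200, 208, 210, 225, 233, 249, 265]

Fragment lengths:
  [0,10): 10 bp
  [10,24): 14 bp
  [24,28): 4 bp
  [28,40): 12 bp
  [40,44): 4 bp
  [44,60): 16 bp
  [60,61): 1 bp
  [61,80): 19 bp
  [80,89): 9 bp
  [89,98): 9 bp
  [98,102): 4 bp
  [102,115): 13 bp
  [115,119): 4 bp
  [119,144): 25 bp
  [144,148): 4 bp
  [148,155): 7 bp
  [155,172): 17 bp
  [172,185): 13 bp
  [185,191): 6 bp
  [191,200): 9 bp
  [200,208): 8 bp
  [208,210): 2 bp
  [210,225): 15 bp
  [225,233): 8 bp
  [233,249): 16 bp
  [249,265): 16 bp
  [265,269): 4 bp

[1,2,4,4,4,4,4,4,6,7,8,8,9,9,9,10,12,13,13,14,15,16,16,16,17,19,25]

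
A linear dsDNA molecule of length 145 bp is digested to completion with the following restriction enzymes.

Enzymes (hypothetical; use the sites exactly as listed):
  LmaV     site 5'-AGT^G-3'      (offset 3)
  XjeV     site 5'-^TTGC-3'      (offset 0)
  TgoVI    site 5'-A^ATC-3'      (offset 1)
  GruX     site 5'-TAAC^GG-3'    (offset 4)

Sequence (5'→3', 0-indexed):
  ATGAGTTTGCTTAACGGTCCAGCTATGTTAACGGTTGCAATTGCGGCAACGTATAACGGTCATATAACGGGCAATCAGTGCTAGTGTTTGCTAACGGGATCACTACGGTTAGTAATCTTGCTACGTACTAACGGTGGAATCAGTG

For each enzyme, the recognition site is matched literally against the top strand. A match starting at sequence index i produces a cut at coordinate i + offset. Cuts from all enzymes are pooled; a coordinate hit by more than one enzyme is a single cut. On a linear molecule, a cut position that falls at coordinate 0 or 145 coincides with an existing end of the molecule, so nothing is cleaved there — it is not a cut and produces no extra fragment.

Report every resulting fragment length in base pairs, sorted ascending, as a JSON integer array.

[1,2,2,3,5,6,6,6,6,6,6,8,9,11,15,17,17,19]

Site scan:
  LmaV AGTG/3: at [76, 82, 141] ⇒ [79, 85, 144]
  XjeV TTGC/0: at [6, 34, 40, 87, 117] ⇒ [6, 34, 40, 87, 117]
  TgoVI AATC/1: at [72, 113, 137] ⇒ [73, 114, 138]
  GruX TAACGG/4: at [11, 28, 53, 64, 91, 128] ⇒ [15, 32, 57, 68, 95, 132]

Pooled cuts: [6, 15, 32, 34, 40, 57, 68, 73, 79, 85, 87, 95, 114, 117, 132, 138, 144]

Fragments:
  [0,6): 6 bp
  [6,15): 9 bp
  [15,32): 17 bp
  [32,34): 2 bp
  [34,40): 6 bp
  [40,57): 17 bp
  [57,68): 11 bp
  [68,73): 5 bp
  [73,79): 6 bp
  [79,85): 6 bp
  [85,87): 2 bp
  [87,95): 8 bp
  [95,114): 19 bp
  [114,117): 3 bp
  [117,132): 15 bp
  [132,138): 6 bp
  [138,144): 6 bp
  [144,145): 1 bp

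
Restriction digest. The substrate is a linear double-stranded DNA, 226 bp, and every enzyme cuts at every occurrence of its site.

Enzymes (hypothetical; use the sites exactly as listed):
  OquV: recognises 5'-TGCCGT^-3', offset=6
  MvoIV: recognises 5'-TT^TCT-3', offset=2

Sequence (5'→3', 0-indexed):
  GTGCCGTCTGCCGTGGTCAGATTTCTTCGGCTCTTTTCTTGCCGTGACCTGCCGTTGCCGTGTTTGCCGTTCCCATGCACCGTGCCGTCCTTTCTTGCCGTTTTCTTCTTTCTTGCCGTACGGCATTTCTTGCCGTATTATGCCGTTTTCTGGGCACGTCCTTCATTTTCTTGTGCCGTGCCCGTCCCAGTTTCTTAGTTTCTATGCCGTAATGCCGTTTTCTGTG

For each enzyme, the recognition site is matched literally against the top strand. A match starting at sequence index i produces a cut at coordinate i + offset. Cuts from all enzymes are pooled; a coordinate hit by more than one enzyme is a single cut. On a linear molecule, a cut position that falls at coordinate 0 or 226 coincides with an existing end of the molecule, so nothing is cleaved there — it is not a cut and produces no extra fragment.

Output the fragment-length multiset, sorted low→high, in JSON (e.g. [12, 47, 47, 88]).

Scan for sites:
  OquV (TGCCGT, off=6): starts [1, 8, 39, 49, 55, 64, 82, 95, 113, 130, 140, 173, 204, 212] → cuts [7, 14, 45, 55, 61, 70, 88, 101, 119, 136, 146, 179, 210, 218]
  MvoIV (TTTCT, off=2): starts [21, 34, 90, 101, 108, 125, 146, 166, 190, 198, 218] → cuts [23, 36, 92, 103, 110, 127, 148, 168, 192, 200, 220]

Pooled cuts: [7, 14, 23, 36, 45, 55, 61, 70, 88, 92, 101, 103, 110, 119, 127, 136, 146, 148, 168, 179, 192, 200, 210, 218, 220]

Fragment lengths:
  [0,7): 7 bp
  [7,14): 7 bp
  [14,23): 9 bp
  [23,36): 13 bp
  [36,45): 9 bp
  [45,55): 10 bp
  [55,61): 6 bp
  [61,70): 9 bp
  [70,88): 18 bp
  [88,92): 4 bp
  [92,101): 9 bp
  [101,103): 2 bp
  [103,110): 7 bp
  [110,119): 9 bp
  [119,127): 8 bp
  [127,136): 9 bp
  [136,146): 10 bp
  [146,148): 2 bp
  [148,168): 20 bp
  [168,179): 11 bp
  [179,192): 13 bp
  [192,200): 8 bp
  [200,210): 10 bp
  [210,218): 8 bp
  [218,220): 2 bp
  [220,226): 6 bp

[2,2,2,4,6,6,7,7,7,8,8,8,9,9,9,9,9,9,10,10,10,11,13,13,18,20]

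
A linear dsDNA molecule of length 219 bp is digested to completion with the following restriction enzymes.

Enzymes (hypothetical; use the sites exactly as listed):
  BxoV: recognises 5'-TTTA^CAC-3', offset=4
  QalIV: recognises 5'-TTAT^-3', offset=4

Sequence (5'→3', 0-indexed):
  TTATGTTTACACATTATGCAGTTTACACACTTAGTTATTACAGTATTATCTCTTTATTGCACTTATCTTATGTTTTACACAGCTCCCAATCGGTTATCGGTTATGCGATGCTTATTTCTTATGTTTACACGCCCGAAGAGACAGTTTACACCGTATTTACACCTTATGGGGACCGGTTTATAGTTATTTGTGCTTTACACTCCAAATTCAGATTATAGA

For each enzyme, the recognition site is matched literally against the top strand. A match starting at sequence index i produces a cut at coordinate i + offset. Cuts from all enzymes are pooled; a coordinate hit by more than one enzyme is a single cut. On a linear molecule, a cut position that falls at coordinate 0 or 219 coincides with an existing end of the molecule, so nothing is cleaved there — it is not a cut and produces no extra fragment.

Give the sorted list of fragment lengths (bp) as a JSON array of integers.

Site scan:
  BxoV TTTACAC/4: at [5, 21, 73, 123, 144, 155, 193] ⇒ [9, 25, 77, 127, 148, 159, 197]
  QalIV TTAT/4: at [0, 13, 34, 45, 53, 62, 67, 93, 100, 111, 118, 163, 177, 183, 212] ⇒ [4, 17, 38, 49, 57, 66, 71, 97, 104, 115, 122, 167, 181, 187, 216]

All cut coordinates (distinct, sorted): [4, 9, 17, 25, 38, 49, 57, 66, 71, 77, 97, 104, 115, 122, 127, 148, 159, 167, 181, 187, 197, 216]

Fragment lengths:
  [0,4): 4 bp
  [4,9): 5 bp
  [9,17): 8 bp
  [17,25): 8 bp
  [25,38): 13 bp
  [38,49): 11 bp
  [49,57): 8 bp
  [57,66): 9 bp
  [66,71): 5 bp
  [71,77): 6 bp
  [77,97): 20 bp
  [97,104): 7 bp
  [104,115): 11 bp
  [115,122): 7 bp
  [122,127): 5 bp
  [127,148): 21 bp
  [148,159): 11 bp
  [159,167): 8 bp
  [167,181): 14 bp
  [181,187): 6 bp
  [187,197): 10 bp
  [197,216): 19 bp
  [216,219): 3 bp

[3,4,5,5,5,6,6,7,7,8,8,8,8,9,10,11,11,11,13,14,19,20,21]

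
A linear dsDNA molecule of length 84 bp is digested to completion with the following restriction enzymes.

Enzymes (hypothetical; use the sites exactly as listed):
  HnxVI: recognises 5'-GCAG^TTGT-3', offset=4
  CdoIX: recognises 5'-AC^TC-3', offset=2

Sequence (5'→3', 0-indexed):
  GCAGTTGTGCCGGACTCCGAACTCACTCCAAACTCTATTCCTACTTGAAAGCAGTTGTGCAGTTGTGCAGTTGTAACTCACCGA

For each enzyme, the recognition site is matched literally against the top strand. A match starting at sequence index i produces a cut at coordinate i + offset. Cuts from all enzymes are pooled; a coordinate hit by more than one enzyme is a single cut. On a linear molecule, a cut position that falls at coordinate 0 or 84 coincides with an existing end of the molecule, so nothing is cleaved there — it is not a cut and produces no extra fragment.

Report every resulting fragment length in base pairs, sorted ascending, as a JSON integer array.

[4,4,7,7,7,7,8,8,11,21]

Per-enzyme occurrences:
  HnxVI (GCAGTTGT, off=4): starts [0, 50, 58, 66] → cuts [4, 54, 62, 70]
  CdoIX (ACTC, off=2): starts [13, 20, 24, 31, 75] → cuts [15, 22, 26, 33, 77]

All cut coordinates (distinct, sorted): [4, 15, 22, 26, 33, 54, 62, 70, 77]

Fragments:
  [0,4): 4 bp
  [4,15): 11 bp
  [15,22): 7 bp
  [22,26): 4 bp
  [26,33): 7 bp
  [33,54): 21 bp
  [54,62): 8 bp
  [62,70): 8 bp
  [70,77): 7 bp
  [77,84): 7 bp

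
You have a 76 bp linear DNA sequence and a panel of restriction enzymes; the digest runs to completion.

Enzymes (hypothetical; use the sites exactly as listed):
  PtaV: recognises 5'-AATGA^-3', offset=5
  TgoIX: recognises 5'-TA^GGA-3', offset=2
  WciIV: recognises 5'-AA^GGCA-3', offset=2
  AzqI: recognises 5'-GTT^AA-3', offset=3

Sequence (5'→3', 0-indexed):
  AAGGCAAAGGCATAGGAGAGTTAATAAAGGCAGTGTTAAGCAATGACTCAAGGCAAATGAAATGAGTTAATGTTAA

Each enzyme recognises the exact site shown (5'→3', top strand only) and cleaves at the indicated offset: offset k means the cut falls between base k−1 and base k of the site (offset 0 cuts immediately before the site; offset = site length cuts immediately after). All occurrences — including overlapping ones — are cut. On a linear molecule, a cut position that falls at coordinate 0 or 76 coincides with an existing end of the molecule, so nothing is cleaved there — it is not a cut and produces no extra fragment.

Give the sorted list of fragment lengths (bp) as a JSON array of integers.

Per-enzyme occurrences:
  PtaV AATGA/5: at [41, 55, 60] ⇒ [46, 60, 65]
  TgoIX TAGGA/2: at [12] ⇒ [14]
  WciIV AAGGCA/2: at [0, 6, 26, 49] ⇒ [2, 8, 28, 51]
  AzqI GTTAA/3: at [19, 34, 65, 71] ⇒ [22, 37, 68, 74]

Pooled cuts: [2, 8, 14, 22, 28, 37, 46, 51, 60, 65, 68, 74]

Fragment lengths:
  [0,2): 2 bp
  [2,8): 6 bp
  [8,14): 6 bp
  [14,22): 8 bp
  [22,28): 6 bp
  [28,37): 9 bp
  [37,46): 9 bp
  [46,51): 5 bp
  [51,60): 9 bp
  [60,65): 5 bp
  [65,68): 3 bp
  [68,74): 6 bp
  [74,76): 2 bp

[2,2,3,5,5,6,6,6,6,8,9,9,9]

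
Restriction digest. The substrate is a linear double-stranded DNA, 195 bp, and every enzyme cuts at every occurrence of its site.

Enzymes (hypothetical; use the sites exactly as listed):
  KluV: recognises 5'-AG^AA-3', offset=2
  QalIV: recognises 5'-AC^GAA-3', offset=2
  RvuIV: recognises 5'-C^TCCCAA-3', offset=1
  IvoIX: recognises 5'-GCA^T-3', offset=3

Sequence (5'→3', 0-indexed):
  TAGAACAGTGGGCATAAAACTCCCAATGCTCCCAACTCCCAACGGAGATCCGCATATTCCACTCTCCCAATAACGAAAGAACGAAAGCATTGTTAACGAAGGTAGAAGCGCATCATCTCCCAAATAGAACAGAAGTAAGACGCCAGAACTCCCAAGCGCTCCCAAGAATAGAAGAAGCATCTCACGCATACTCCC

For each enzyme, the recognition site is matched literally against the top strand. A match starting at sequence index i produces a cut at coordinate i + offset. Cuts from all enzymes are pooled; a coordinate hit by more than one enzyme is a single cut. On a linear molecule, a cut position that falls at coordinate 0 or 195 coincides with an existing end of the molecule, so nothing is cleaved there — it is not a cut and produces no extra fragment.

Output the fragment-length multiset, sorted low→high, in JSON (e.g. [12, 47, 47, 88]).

Site scan:
  KluV AGAA/2: at [1, 77, 103, 125, 130, 144, 164, 169, 172] ⇒ [3, 79, 105, 127, 132, 146, 166, 171, 174]
  QalIV ACGAA/2: at [72, 80, 95] ⇒ [74, 82, 97]
  RvuIV CTCCCAA/1: at [19, 28, 35, 63, 116, 148, 158] ⇒ [20, 29, 36, 64, 117, 149, 159]
  IvoIX GCAT/3: at [11, 51, 86, 109, 176, 185] ⇒ [14, 54, 89, 112, 179, 188]

Pooled cuts: [3, 14, 20, 29, 36, 54, 64, 74, 79, 82, 89, 97, 105, 112, 117, 127, 132, 146, 149, 159, 166, 171, 174, 179, 188]

Fragment lengths:
  [0,3): 3 bp
  [3,14): 11 bp
  [14,20): 6 bp
  [20,29): 9 bp
  [29,36): 7 bp
  [36,54): 18 bp
  [54,64): 10 bp
  [64,74): 10 bp
  [74,79): 5 bp
  [79,82): 3 bp
  [82,89): 7 bp
  [89,97): 8 bp
  [97,105): 8 bp
  [105,112): 7 bp
  [112,117): 5 bp
  [117,127): 10 bp
  [127,132): 5 bp
  [132,146): 14 bp
  [146,149): 3 bp
  [149,159): 10 bp
  [159,166): 7 bp
  [166,171): 5 bp
  [171,174): 3 bp
  [174,179): 5 bp
  [179,188): 9 bp
  [188,195): 7 bp

[3,3,3,3,5,5,5,5,5,6,7,7,7,7,7,8,8,9,9,10,10,10,10,11,14,18]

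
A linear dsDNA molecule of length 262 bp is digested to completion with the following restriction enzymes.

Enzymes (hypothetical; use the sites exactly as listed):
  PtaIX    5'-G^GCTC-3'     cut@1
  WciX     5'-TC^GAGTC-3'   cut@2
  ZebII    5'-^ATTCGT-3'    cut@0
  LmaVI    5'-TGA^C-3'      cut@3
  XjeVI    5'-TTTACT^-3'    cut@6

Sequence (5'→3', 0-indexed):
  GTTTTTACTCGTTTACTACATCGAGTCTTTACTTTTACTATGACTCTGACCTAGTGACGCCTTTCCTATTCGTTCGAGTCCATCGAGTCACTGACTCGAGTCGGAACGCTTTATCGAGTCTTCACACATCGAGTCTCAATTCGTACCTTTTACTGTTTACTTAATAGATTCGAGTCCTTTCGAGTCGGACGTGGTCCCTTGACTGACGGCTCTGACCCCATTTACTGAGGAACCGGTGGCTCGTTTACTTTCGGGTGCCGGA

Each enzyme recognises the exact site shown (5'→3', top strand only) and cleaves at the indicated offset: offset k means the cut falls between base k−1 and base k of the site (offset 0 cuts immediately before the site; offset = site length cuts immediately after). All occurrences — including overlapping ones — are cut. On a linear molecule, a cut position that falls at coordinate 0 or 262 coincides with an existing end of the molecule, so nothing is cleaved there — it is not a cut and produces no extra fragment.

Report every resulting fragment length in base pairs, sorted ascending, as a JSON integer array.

Scan for sites:
  PtaIX (GGCTC, off=1): starts [207, 237] → cuts [208, 238]
  WciX (TCGAGTC, off=2): starts [20, 73, 82, 95, 113, 128, 169, 179] → cuts [22, 75, 84, 97, 115, 130, 171, 181]
  ZebII (ATTCGT, off=0): starts [67, 138] → cuts [67, 138]
  LmaVI (TGAC, off=3): starts [40, 46, 54, 91, 199, 203, 212] → cuts [43, 49, 57, 94, 202, 206, 215]
  XjeVI (TTTACT, off=6): starts [3, 11, 27, 33, 148, 155, 220, 243] → cuts [9, 17, 33, 39, 154, 161, 226, 249]

All cut coordinates (distinct, sorted): [9, 17, 22, 33, 39, 43, 49, 57, 67, 75, 84, 94, 97, 115, 130, 138, 154, 161, 171, 181, 202, 206, 208, 215, 226, 238, 249]

Fragment lengths:
  [0,9): 9 bp
  [9,17): 8 bp
  [17,22): 5 bp
  [22,33): 11 bp
  [33,39): 6 bp
  [39,43): 4 bp
  [43,49): 6 bp
  [49,57): 8 bp
  [57,67): 10 bp
  [67,75): 8 bp
  [75,84): 9 bp
  [84,94): 10 bp
  [94,97): 3 bp
  [97,115): 18 bp
  [115,130): 15 bp
  [130,138): 8 bp
  [138,154): 16 bp
  [154,161): 7 bp
  [161,171): 10 bp
  [171,181): 10 bp
  [181,202): 21 bp
  [202,206): 4 bp
  [206,208): 2 bp
  [208,215): 7 bp
  [215,226): 11 bp
  [226,238): 12 bp
  [238,249): 11 bp
  [249,262): 13 bp

[2,3,4,4,5,6,6,7,7,8,8,8,8,9,9,10,10,10,10,11,11,11,12,13,15,16,18,21]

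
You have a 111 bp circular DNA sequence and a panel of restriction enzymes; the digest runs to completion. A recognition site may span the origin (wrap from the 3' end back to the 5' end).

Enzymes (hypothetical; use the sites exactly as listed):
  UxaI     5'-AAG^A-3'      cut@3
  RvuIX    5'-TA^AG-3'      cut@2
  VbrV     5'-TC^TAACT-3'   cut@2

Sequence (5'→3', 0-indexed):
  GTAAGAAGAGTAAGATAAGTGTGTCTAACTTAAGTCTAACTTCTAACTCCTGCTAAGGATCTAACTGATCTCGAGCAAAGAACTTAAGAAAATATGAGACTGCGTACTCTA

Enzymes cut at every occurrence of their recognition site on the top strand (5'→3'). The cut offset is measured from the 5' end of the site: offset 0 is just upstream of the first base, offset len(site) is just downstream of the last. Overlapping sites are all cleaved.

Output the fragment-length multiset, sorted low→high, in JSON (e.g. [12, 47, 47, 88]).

Per-enzyme occurrences:
  UxaI (AAGA, off=3): starts [2, 5, 11, 77, 85] → cuts [5, 8, 14, 80, 88]
  RvuIX (TAAG, off=2): starts [1, 10, 15, 30, 53, 84] → cuts [3, 12, 17, 32, 55, 86]
  VbrV (TCTAACT, off=2): starts [23, 34, 41, 59] → cuts [25, 36, 43, 61]

All cut coordinates (distinct, sorted): [3, 5, 8, 12, 14, 17, 25, 32, 36, 43, 55, 61, 80, 86, 88]

Fragments:
  3→5: 2 bp
  5→8: 3 bp
  8→12: 4 bp
  12→14: 2 bp
  14→17: 3 bp
  17→25: 8 bp
  25→32: 7 bp
  32→36: 4 bp
  36→43: 7 bp
  43→55: 12 bp
  55→61: 6 bp
  61→80: 19 bp
  80→86: 6 bp
  86→88: 2 bp
  88→3 (wrap): 111-88+3 = 26 bp

[2,2,2,3,3,4,4,6,6,7,7,8,12,19,26]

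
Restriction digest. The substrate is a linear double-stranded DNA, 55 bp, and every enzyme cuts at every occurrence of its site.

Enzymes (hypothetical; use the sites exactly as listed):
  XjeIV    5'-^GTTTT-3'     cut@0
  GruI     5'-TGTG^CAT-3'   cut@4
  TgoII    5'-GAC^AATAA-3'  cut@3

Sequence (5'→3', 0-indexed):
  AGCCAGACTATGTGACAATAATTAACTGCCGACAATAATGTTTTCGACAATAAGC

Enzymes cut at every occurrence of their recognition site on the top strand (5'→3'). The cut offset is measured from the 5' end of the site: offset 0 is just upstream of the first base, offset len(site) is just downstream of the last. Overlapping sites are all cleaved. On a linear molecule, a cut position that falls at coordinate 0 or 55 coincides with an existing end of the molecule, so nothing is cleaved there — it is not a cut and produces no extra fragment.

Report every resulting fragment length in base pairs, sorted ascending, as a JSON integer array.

[6,7,9,16,17]

Site scan:
  XjeIV (GTTTT, off=0): starts [39] → cuts [39]
  GruI (TGTGCAT, off=4): no sites
  TgoII (GACAATAA, off=3): starts [13, 30, 45] → cuts [16, 33, 48]

All cut coordinates (distinct, sorted): [16, 33, 39, 48]

Fragment lengths:
  [0,16): 16 bp
  [16,33): 17 bp
  [33,39): 6 bp
  [39,48): 9 bp
  [48,55): 7 bp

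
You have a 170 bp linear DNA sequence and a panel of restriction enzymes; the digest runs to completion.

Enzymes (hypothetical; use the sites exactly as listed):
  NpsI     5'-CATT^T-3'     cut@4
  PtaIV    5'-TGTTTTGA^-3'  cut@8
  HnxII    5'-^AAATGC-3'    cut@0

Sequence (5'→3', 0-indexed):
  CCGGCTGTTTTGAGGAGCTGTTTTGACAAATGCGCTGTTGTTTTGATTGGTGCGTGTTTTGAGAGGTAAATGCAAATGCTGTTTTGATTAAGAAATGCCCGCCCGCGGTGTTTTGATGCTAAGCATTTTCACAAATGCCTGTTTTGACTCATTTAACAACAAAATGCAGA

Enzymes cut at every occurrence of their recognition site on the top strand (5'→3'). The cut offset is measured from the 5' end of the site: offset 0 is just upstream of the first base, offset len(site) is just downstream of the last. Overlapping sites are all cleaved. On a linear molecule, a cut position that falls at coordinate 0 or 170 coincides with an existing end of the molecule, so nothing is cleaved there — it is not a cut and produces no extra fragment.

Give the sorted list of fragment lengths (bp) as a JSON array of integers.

Site scan:
  NpsI CATTT/4: at [123, 149] ⇒ [127, 153]
  PtaIV TGTTTTGA/8: at [5, 18, 38, 54, 79, 108, 139] ⇒ [13, 26, 46, 62, 87, 116, 147]
  HnxII AAATGC/0: at [27, 67, 73, 92, 132, 161] ⇒ [27, 67, 73, 92, 132, 161]

All cut coordinates (distinct, sorted): [13, 26, 27, 46, 62, 67, 73, 87, 92, 116, 127, 132, 147, 153, 161]

Fragment lengths:
  [0,13): 13 bp
  [13,26): 13 bp
  [26,27): 1 bp
  [27,46): 19 bp
  [46,62): 16 bp
  [62,67): 5 bp
  [67,73): 6 bp
  [73,87): 14 bp
  [87,92): 5 bp
  [92,116): 24 bp
  [116,127): 11 bp
  [127,132): 5 bp
  [132,147): 15 bp
  [147,153): 6 bp
  [153,161): 8 bp
  [161,170): 9 bp

[1,5,5,5,6,6,8,9,11,13,13,14,15,16,19,24]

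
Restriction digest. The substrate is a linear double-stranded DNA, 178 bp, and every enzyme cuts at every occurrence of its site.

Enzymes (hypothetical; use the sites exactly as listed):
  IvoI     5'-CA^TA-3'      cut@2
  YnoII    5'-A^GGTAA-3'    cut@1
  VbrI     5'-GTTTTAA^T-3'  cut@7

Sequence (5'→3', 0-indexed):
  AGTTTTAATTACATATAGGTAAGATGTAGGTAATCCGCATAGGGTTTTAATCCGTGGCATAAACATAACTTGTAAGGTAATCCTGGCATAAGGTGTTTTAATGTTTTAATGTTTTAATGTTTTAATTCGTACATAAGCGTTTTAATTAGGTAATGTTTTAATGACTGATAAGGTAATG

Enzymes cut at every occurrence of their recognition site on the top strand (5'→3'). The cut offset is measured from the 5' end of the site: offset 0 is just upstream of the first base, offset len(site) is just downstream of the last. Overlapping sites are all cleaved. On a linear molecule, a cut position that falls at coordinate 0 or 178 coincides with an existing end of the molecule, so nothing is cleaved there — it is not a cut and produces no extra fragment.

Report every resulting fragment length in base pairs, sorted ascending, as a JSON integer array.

[3,4,5,6,7,8,8,8,8,8,9,10,10,11,11,11,12,13,13,13]

Site scan:
  IvoI CATA/2: at [11, 37, 57, 63, 86, 131] ⇒ [13, 39, 59, 65, 88, 133]
  YnoII AGGTAA/1: at [16, 27, 74, 147, 170] ⇒ [17, 28, 75, 148, 171]
  VbrI GTTTTAAT/7: at [1, 43, 94, 102, 110, 118, 138, 154] ⇒ [8, 50, 101, 109, 117, 125, 145, 161]

All cut coordinates (distinct, sorted): [8, 13, 17, 28, 39, 50, 59, 65, 75, 88, 101, 109, 117, 125, 133, 145, 148, 161, 171]

Fragments:
  [0,8): 8 bp
  [8,13): 5 bp
  [13,17): 4 bp
  [17,28): 11 bp
  [28,39): 11 bp
  [39,50): 11 bp
  [50,59): 9 bp
  [59,65): 6 bp
  [65,75): 10 bp
  [75,88): 13 bp
  [88,101): 13 bp
  [101,109): 8 bp
  [109,117): 8 bp
  [117,125): 8 bp
  [125,133): 8 bp
  [133,145): 12 bp
  [145,148): 3 bp
  [148,161): 13 bp
  [161,171): 10 bp
  [171,178): 7 bp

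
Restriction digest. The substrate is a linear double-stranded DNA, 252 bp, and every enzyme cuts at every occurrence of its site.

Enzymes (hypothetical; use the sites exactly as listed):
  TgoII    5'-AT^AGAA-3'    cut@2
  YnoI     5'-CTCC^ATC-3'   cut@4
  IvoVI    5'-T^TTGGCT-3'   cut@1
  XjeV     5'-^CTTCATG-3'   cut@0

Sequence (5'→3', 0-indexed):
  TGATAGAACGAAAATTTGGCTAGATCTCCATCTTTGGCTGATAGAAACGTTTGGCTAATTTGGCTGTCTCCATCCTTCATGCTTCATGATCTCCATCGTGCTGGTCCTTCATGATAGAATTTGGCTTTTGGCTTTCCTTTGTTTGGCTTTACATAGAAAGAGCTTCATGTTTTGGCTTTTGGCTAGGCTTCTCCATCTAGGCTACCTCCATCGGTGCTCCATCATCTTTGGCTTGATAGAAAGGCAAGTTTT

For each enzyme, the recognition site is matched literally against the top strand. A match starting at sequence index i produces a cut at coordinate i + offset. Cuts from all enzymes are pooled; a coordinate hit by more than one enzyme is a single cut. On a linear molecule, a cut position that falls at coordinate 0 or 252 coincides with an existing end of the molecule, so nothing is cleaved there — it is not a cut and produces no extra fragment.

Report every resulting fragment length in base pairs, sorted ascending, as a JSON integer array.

[3,4,4,5,7,7,7,7,8,8,9,9,9,9,10,11,11,12,12,12,13,14,15,15,15,16]

Scan for sites:
  TgoII (ATAGAA, off=2): starts [2, 40, 113, 152, 235] → cuts [4, 42, 115, 154, 237]
  YnoI (CTCCATC, off=4): starts [25, 67, 90, 190, 205, 216] → cuts [29, 71, 94, 194, 209, 220]
  IvoVI (TTTGGCT, off=1): starts [14, 32, 49, 58, 119, 126, 141, 170, 177, 226] → cuts [15, 33, 50, 59, 120, 127, 142, 171, 178, 227]
  XjeV (CTTCATG, off=0): starts [74, 81, 106, 162] → cuts [74, 81, 106, 162]

All cut coordinates (distinct, sorted): [4, 15, 29, 33, 42, 50, 59, 71, 74, 81, 94, 106, 115, 120, 127, 142, 154, 162, 171, 178, 194, 209, 220, 227, 237]

Fragments:
  [0,4): 4 bp
  [4,15): 11 bp
  [15,29): 14 bp
  [29,33): 4 bp
  [33,42): 9 bp
  [42,50): 8 bp
  [50,59): 9 bp
  [59,71): 12 bp
  [71,74): 3 bp
  [74,81): 7 bp
  [81,94): 13 bp
  [94,106): 12 bp
  [106,115): 9 bp
  [115,120): 5 bp
  [120,127): 7 bp
  [127,142): 15 bp
  [142,154): 12 bp
  [154,162): 8 bp
  [162,171): 9 bp
  [171,178): 7 bp
  [178,194): 16 bp
  [194,209): 15 bp
  [209,220): 11 bp
  [220,227): 7 bp
  [227,237): 10 bp
  [237,252): 15 bp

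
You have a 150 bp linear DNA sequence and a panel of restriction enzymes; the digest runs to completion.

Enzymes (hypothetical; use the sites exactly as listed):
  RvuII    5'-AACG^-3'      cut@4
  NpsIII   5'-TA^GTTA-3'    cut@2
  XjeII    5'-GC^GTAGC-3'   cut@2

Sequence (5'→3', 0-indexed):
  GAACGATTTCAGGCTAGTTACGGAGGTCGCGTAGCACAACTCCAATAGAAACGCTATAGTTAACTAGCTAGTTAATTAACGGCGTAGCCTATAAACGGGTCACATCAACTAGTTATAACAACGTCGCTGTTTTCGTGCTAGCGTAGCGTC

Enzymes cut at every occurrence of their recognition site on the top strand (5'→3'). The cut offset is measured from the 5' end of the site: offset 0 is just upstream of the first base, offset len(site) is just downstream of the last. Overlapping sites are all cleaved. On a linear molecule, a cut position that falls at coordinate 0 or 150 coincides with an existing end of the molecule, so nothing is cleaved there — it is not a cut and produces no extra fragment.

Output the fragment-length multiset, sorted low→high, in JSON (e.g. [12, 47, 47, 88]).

[2,5,5,8,11,11,12,12,14,14,14,19,23]

Site scan:
  RvuII (AACG, off=4): starts [1, 49, 77, 93, 119] → cuts [5, 53, 81, 97, 123]
  NpsIII (TAGTTA, off=2): starts [14, 56, 68, 109] → cuts [16, 58, 70, 111]
  XjeII (GCGTAGC, off=2): starts [28, 81, 140] → cuts [30, 83, 142]

Pooled cuts: [5, 16, 30, 53, 58, 70, 81, 83, 97, 111, 123, 142]

Fragments:
  [0,5): 5 bp
  [5,16): 11 bp
  [16,30): 14 bp
  [30,53): 23 bp
  [53,58): 5 bp
  [58,70): 12 bp
  [70,81): 11 bp
  [81,83): 2 bp
  [83,97): 14 bp
  [97,111): 14 bp
  [111,123): 12 bp
  [123,142): 19 bp
  [142,150): 8 bp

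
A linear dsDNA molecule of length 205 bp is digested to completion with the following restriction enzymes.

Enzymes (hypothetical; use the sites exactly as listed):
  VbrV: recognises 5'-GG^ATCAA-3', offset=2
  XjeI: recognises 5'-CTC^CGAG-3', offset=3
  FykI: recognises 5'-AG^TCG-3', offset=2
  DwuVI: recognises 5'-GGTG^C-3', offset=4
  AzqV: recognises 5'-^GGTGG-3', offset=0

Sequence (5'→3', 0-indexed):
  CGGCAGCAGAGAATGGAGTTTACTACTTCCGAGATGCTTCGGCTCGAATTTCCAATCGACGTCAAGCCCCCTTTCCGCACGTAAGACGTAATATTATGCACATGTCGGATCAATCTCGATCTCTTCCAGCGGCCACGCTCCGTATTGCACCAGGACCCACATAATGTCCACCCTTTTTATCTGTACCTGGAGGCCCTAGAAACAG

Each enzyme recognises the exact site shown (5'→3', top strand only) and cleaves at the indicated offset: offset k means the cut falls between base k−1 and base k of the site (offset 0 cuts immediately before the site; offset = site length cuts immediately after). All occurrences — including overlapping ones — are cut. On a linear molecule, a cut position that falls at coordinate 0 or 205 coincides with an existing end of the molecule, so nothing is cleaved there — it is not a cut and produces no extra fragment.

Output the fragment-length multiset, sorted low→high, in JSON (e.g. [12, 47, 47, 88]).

[97,108]

Per-enzyme occurrences:
  VbrV (GGATCAA, off=2): starts [106] → cuts [108]
  XjeI (CTCCGAG, off=3): no sites
  FykI (AGTCG, off=2): no sites
  DwuVI (GGTGC, off=4): no sites
  AzqV (GGTGG, off=0): no sites

All cut coordinates (distinct, sorted): [108]

Fragment lengths:
  [0,108): 108 bp
  [108,205): 97 bp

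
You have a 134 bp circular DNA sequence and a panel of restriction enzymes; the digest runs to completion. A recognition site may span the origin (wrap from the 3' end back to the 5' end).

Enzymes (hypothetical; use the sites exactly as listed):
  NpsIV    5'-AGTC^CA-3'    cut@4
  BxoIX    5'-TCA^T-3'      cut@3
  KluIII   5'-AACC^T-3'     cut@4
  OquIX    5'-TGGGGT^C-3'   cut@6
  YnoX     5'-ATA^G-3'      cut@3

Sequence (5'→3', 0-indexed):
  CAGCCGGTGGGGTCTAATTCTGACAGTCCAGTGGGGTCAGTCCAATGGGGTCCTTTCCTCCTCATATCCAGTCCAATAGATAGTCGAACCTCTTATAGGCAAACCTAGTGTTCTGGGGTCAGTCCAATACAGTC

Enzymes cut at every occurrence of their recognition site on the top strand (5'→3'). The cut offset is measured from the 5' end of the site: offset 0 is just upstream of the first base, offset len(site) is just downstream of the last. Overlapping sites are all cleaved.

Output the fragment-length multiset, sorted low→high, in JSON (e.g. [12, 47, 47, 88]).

[4,5,5,5,7,8,8,9,9,9,10,13,13,14,15]

Per-enzyme occurrences:
  NpsIV AGTCCA/4: at [24, 38, 69, 120, 130] ⇒ [0, 28, 42, 73, 124]
  BxoIX TCAT/3: at [61] ⇒ [64]
  KluIII AACCT/4: at [86, 101] ⇒ [90, 105]
  OquIX TGGGGTC/6: at [7, 31, 45, 113] ⇒ [13, 37, 51, 119]
  YnoX ATAG/3: at [75, 79, 94] ⇒ [78, 82, 97]

Pooled cuts: [0, 13, 28, 37, 42, 51, 64, 73, 78, 82, 90, 97, 105, 119, 124]

Fragments:
  0→13: 13 bp
  13→28: 15 bp
  28→37: 9 bp
  37→42: 5 bp
  42→51: 9 bp
  51→64: 13 bp
  64→73: 9 bp
  73→78: 5 bp
  78→82: 4 bp
  82→90: 8 bp
  90→97: 7 bp
  97→105: 8 bp
  105→119: 14 bp
  119→124: 5 bp
  124→0 (wrap): 134-124+0 = 10 bp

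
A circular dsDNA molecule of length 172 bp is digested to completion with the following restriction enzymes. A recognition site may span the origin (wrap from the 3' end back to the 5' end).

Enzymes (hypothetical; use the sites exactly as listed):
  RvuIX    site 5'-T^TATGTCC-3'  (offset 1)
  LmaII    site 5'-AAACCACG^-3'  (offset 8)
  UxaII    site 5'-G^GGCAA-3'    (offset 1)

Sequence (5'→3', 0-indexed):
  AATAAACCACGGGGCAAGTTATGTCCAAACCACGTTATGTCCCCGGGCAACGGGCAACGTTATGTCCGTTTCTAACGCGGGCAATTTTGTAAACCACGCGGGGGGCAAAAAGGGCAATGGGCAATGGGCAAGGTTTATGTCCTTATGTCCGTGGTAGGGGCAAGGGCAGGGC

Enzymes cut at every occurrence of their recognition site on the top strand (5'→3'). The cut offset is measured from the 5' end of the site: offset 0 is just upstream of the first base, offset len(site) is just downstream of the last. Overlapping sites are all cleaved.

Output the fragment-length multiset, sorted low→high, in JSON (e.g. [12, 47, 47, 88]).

[1,1,5,7,7,7,7,8,8,9,9,10,11,14,15,15,19,19]

Scan for sites:
  RvuIX (TTATGTCC, off=1): starts [18, 34, 59, 134, 142] → cuts [19, 35, 60, 135, 143]
  LmaII (AAACCACG, off=8): starts [3, 26, 90] → cuts [11, 34, 98]
  UxaII (GGGCAA, off=1): starts [11, 44, 51, 78, 102, 111, 118, 125, 157, 168] → cuts [12, 45, 52, 79, 103, 112, 119, 126, 158, 169]

All cut coordinates (distinct, sorted): [11, 12, 19, 34, 35, 45, 52, 60, 79, 98, 103, 112, 119, 126, 135, 143, 158, 169]

Fragments:
  11→12: 1 bp
  12→19: 7 bp
  19→34: 15 bp
  34→35: 1 bp
  35→45: 10 bp
  45→52: 7 bp
  52→60: 8 bp
  60→79: 19 bp
  79→98: 19 bp
  98→103: 5 bp
  103→112: 9 bp
  112→119: 7 bp
  119→126: 7 bp
  126→135: 9 bp
  135→143: 8 bp
  143→158: 15 bp
  158→169: 11 bp
  169→11 (wrap): 172-169+11 = 14 bp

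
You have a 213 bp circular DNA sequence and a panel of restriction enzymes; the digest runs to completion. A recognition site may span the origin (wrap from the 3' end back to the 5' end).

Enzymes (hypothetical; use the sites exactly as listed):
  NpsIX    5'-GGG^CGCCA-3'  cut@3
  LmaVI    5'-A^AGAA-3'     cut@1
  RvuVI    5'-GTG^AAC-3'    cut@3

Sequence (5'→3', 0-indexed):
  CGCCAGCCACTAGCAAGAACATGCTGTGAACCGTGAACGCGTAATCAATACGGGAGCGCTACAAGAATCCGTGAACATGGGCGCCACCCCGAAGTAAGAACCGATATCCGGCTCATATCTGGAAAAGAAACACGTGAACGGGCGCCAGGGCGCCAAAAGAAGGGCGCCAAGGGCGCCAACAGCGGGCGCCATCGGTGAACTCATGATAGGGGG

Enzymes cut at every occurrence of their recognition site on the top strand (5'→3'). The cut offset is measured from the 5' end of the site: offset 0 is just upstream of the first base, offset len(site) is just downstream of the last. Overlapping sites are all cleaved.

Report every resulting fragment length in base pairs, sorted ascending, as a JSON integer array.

[6,7,7,7,8,8,9,10,11,11,13,13,15,15,16,28,29]

Per-enzyme occurrences:
  NpsIX GGGCGCCA/3: at [78, 139, 147, 161, 170, 183, 210] ⇒ [0, 81, 142, 150, 164, 173, 186]
  LmaVI AAGAA/1: at [14, 62, 95, 124, 156] ⇒ [15, 63, 96, 125, 157]
  RvuVI GTGAAC/3: at [25, 32, 70, 133, 194] ⇒ [28, 35, 73, 136, 197]

Pooled cuts: [0, 15, 28, 35, 63, 73, 81, 96, 125, 136, 142, 150, 157, 164, 173, 186, 197]

Fragment lengths:
  0→15: 15 bp
  15→28: 13 bp
  28→35: 7 bp
  35→63: 28 bp
  63→73: 10 bp
  73→81: 8 bp
  81→96: 15 bp
  96→125: 29 bp
  125→136: 11 bp
  136→142: 6 bp
  142→150: 8 bp
  150→157: 7 bp
  157→164: 7 bp
  164→173: 9 bp
  173→186: 13 bp
  186→197: 11 bp
  197→0 (wrap): 213-197+0 = 16 bp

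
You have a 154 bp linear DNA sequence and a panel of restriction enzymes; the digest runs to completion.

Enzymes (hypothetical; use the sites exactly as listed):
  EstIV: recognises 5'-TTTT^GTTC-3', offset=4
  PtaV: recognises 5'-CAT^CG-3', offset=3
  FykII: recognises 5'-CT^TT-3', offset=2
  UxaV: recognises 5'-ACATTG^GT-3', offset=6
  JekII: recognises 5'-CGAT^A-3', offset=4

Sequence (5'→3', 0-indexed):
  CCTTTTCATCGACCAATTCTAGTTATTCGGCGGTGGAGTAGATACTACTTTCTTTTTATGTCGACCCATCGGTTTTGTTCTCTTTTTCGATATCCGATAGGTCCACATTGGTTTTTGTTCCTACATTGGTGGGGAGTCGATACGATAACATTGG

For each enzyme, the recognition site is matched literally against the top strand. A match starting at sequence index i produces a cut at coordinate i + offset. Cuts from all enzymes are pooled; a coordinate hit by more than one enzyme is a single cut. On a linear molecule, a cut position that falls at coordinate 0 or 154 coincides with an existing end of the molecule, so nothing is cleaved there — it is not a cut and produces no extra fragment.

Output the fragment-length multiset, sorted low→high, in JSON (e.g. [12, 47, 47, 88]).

Per-enzyme occurrences:
  EstIV (TTTTGTTC, off=4): starts [72, 112] → cuts [76, 116]
  PtaV (CATCG, off=3): starts [6, 66] → cuts [9, 69]
  FykII (CTTT, off=2): starts [1, 47, 51, 81] → cuts [3, 49, 53, 83]
  UxaV (ACATTGGT, off=6): starts [104, 122] → cuts [110, 128]
  JekII (CGATA, off=4): starts [87, 94, 137, 142] → cuts [91, 98, 141, 146]

Pooled cuts: [3, 9, 49, 53, 69, 76, 83, 91, 98, 110, 116, 128, 141, 146]

Fragment lengths:
  [0,3): 3 bp
  [3,9): 6 bp
  [9,49): 40 bp
  [49,53): 4 bp
  [53,69): 16 bp
  [69,76): 7 bp
  [76,83): 7 bp
  [83,91): 8 bp
  [91,98): 7 bp
  [98,110): 12 bp
  [110,116): 6 bp
  [116,128): 12 bp
  [128,141): 13 bp
  [141,146): 5 bp
  [146,154): 8 bp

[3,4,5,6,6,7,7,7,8,8,12,12,13,16,40]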